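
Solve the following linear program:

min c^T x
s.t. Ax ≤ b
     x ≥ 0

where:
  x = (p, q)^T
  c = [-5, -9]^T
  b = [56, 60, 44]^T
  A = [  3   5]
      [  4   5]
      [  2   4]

Evaluate the objective at each vertex of the feasible region:
  z(0, 0) = 0
  z(15, 0) = -75
  z(4, 8.8) = -99.2
  z(2, 10) = -100  ←
  z(0, 11) = -99
The minimum is at p = 2, q = 10.

p = 2, q = 10, z = -100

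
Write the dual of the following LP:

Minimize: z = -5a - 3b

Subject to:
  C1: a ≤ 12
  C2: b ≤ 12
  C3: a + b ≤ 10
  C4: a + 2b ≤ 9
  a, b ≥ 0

Primal min cᵀx s.t. Ax ≤ b, x ≥ 0  →  Dual max −bᵀy s.t. Aᵀy ≥ −c, y ≥ 0.

Maximize: z = -12y1 - 12y2 - 10y3 - 9y4

Subject to:
  y1 + y3 + y4 ≥ 5
  y2 + y3 + 2y4 ≥ 3
  y1, y2, y3, y4 ≥ 0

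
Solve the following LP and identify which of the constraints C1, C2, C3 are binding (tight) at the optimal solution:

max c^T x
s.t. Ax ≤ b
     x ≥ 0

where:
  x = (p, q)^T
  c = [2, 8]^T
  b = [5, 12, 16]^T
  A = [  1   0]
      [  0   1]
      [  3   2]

At p = 0, q = 8, compute slack b - a·x for each constraint:
  C1: 5 − 0 = 5  (slack)
  C2: 12 − 8 = 4  (slack)
  C3: 16 − 16 = 0  (binding)

Optimal: p = 0, q = 8
Binding: C3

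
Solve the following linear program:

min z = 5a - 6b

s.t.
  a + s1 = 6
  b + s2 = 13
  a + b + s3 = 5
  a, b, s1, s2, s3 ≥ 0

Evaluate the objective at each vertex of the feasible region:
  z(0, 0) = 0
  z(5, 0) = 25
  z(0, 5) = -30  ←
The minimum is at a = 0, b = 5.

a = 0, b = 5, z = -30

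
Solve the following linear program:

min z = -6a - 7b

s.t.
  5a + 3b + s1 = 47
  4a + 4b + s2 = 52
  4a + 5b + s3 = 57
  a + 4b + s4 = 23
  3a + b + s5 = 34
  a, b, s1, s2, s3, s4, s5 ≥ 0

Evaluate the objective at each vertex of the feasible region:
  z(0, 0) = 0
  z(9.4, 0) = -56.4
  z(7, 4) = -70  ←
  z(0, 5.75) = -40.25
The minimum is at a = 7, b = 4.

a = 7, b = 4, z = -70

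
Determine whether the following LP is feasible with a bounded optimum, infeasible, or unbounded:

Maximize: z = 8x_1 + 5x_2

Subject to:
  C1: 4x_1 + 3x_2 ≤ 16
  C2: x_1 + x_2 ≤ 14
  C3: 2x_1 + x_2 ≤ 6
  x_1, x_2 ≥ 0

Feasible with a bounded optimal solution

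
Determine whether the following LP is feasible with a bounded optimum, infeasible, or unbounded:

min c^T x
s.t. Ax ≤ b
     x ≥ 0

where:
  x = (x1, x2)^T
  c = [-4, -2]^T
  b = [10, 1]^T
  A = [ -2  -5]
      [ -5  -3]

Unbounded (objective can decrease without bound)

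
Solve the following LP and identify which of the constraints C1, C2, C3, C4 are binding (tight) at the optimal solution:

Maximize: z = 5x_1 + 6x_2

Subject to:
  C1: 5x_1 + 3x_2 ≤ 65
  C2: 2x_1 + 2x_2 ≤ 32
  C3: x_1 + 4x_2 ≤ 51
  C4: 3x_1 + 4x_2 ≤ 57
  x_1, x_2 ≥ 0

At x_1 = 7, x_2 = 9, compute slack b - a·x for each constraint:
  C1: 65 − 62 = 3  (slack)
  C2: 32 − 32 = 0  (binding)
  C3: 51 − 43 = 8  (slack)
  C4: 57 − 57 = 0  (binding)

Optimal: x_1 = 7, x_2 = 9
Binding: C2, C4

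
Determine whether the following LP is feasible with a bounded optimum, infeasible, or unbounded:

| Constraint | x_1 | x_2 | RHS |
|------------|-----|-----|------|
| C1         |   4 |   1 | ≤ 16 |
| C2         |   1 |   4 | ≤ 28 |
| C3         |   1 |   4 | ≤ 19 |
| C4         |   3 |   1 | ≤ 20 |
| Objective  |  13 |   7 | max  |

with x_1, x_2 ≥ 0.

Feasible with a bounded optimal solution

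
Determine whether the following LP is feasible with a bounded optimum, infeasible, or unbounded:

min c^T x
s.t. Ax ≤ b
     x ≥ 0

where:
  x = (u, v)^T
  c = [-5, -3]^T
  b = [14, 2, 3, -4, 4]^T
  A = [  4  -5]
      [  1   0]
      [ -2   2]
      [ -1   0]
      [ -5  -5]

Infeasible (no feasible solution exists)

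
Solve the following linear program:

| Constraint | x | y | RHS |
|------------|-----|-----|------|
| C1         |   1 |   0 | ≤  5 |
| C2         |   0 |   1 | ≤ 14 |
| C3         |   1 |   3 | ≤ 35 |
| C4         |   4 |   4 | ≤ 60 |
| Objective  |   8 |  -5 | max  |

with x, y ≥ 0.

Evaluate the objective at each vertex of the feasible region:
  z(0, 0) = 0
  z(5, 0) = 40  ←
  z(5, 10) = -10
  z(0, 11.67) = -58.33
The maximum is at x = 5, y = 0.

x = 5, y = 0, z = 40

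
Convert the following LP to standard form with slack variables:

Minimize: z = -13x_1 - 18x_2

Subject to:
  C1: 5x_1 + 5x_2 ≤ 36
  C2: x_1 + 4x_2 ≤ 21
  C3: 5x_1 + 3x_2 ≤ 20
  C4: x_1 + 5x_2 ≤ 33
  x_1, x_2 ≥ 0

min z = -13x_1 - 18x_2

s.t.
  5x_1 + 5x_2 + s1 = 36
  x_1 + 4x_2 + s2 = 21
  5x_1 + 3x_2 + s3 = 20
  x_1 + 5x_2 + s4 = 33
  x_1, x_2, s1, s2, s3, s4 ≥ 0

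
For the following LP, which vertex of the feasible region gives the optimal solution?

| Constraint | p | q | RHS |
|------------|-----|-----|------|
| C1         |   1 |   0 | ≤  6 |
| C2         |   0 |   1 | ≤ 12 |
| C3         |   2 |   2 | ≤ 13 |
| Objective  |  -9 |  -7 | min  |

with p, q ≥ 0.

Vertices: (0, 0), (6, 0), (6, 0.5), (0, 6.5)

Evaluate the objective at each vertex of the feasible region:
  z(0, 0) = 0
  z(6, 0) = -54
  z(6, 0.5) = -57.5  ←
  z(0, 6.5) = -45.5
The minimum is at p = 6, q = 0.5.

(6, 0.5)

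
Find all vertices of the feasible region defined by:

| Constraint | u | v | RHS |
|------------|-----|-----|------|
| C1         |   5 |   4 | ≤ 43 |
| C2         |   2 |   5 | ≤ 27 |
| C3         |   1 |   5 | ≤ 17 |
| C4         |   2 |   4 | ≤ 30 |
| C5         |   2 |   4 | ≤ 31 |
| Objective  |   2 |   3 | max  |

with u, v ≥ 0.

(0, 0), (8.6, 0), (7, 2), (0, 3.4)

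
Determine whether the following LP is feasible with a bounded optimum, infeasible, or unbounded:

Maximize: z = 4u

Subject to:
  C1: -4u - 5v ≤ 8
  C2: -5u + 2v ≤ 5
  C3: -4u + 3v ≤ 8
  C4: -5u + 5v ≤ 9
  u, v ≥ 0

Unbounded (objective can increase without bound)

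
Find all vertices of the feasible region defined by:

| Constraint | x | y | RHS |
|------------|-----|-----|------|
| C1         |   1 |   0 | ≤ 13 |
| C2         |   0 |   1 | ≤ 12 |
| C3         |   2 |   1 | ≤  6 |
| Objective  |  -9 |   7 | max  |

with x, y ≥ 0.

(0, 0), (3, 0), (0, 6)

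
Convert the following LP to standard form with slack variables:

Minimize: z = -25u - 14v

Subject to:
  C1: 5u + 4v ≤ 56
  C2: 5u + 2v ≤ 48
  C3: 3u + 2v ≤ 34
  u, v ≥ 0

min z = -25u - 14v

s.t.
  5u + 4v + s1 = 56
  5u + 2v + s2 = 48
  3u + 2v + s3 = 34
  u, v, s1, s2, s3 ≥ 0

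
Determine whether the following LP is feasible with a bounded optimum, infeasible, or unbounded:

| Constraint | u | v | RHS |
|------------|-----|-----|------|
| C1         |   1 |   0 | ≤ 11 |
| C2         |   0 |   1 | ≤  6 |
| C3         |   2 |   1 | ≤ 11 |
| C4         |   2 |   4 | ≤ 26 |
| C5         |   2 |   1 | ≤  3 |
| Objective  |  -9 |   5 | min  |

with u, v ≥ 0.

Feasible with a bounded optimal solution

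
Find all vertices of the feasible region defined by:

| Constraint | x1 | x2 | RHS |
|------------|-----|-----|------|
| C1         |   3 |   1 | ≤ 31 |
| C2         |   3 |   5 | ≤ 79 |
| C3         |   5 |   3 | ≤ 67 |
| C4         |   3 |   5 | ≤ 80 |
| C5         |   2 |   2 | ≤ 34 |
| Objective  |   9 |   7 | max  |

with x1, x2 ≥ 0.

(0, 0), (10.33, 0), (7, 10), (3, 14), (0, 15.8)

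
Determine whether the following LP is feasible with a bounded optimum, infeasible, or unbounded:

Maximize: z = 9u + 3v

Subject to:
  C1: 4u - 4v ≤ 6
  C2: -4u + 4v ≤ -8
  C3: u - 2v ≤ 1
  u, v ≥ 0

Infeasible (no feasible solution exists)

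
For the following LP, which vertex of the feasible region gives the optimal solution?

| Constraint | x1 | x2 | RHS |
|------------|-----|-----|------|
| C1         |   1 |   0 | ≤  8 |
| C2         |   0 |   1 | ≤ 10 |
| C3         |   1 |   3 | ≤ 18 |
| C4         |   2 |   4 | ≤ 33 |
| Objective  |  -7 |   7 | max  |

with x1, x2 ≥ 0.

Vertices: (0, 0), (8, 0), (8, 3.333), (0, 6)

Evaluate the objective at each vertex of the feasible region:
  z(0, 0) = 0
  z(8, 0) = -56
  z(8, 3.333) = -32.67
  z(0, 6) = 42  ←
The maximum is at x1 = 0, x2 = 6.

(0, 6)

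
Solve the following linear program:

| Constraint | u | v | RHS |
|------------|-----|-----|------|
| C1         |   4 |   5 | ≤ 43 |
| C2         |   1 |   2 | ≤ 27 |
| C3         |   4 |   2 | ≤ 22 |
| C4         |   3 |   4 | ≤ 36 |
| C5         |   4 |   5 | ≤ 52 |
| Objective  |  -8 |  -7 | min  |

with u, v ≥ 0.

Evaluate the objective at each vertex of the feasible region:
  z(0, 0) = 0
  z(5.5, 0) = -44
  z(2, 7) = -65  ←
  z(0, 8.6) = -60.2
The minimum is at u = 2, v = 7.

u = 2, v = 7, z = -65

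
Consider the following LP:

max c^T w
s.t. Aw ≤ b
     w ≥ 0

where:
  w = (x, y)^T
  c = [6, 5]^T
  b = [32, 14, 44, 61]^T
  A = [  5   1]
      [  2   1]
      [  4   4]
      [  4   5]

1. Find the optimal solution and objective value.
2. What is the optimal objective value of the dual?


1. x = 3, y = 8, z = 58
2. 58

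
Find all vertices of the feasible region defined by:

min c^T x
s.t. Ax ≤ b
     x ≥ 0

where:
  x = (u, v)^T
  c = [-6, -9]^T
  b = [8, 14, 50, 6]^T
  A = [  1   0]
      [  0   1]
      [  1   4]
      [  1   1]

(0, 0), (6, 0), (0, 6)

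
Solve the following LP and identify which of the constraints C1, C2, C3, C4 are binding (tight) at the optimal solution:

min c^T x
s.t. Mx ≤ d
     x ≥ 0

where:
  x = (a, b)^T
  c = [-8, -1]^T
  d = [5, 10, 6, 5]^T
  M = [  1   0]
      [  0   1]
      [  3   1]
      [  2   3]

At a = 2, b = 0, compute slack b - a·x for each constraint:
  C1: 5 − 2 = 3  (slack)
  C2: 10 − 0 = 10  (slack)
  C3: 6 − 6 = 0  (binding)
  C4: 5 − 4 = 1  (slack)

Optimal: a = 2, b = 0
Binding: C3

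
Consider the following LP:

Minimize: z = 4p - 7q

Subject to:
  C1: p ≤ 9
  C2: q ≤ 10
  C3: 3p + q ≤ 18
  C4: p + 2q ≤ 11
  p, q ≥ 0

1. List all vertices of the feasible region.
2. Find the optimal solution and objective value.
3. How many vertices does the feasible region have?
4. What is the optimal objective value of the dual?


1. (0, 0), (6, 0), (5, 3), (0, 5.5)
2. p = 0, q = 5.5, z = -38.5
3. 4
4. -38.5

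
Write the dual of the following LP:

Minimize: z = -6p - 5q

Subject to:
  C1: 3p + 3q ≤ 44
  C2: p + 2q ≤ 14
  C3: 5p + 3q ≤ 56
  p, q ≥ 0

Primal min cᵀx s.t. Ax ≤ b, x ≥ 0  →  Dual max −bᵀy s.t. Aᵀy ≥ −c, y ≥ 0.

Maximize: z = -44y1 - 14y2 - 56y3

Subject to:
  3y1 + y2 + 5y3 ≥ 6
  3y1 + 2y2 + 3y3 ≥ 5
  y1, y2, y3 ≥ 0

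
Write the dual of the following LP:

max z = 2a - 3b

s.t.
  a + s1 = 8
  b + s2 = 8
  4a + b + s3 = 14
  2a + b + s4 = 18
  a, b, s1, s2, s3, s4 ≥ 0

Primal max cᵀx s.t. Ax ≤ b, x ≥ 0  →  Dual min bᵀy s.t. Aᵀy ≥ c, y ≥ 0.

Minimize: z = 8y1 + 8y2 + 14y3 + 18y4

Subject to:
  y1 + 4y3 + 2y4 ≥ 2
  y2 + y3 + y4 ≥ -3
  y1, y2, y3, y4 ≥ 0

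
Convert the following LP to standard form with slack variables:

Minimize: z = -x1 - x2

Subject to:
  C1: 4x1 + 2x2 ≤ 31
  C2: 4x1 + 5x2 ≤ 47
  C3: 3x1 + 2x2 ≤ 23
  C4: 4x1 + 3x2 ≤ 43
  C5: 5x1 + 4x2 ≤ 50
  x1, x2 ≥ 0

min z = -x1 - x2

s.t.
  4x1 + 2x2 + s1 = 31
  4x1 + 5x2 + s2 = 47
  3x1 + 2x2 + s3 = 23
  4x1 + 3x2 + s4 = 43
  5x1 + 4x2 + s5 = 50
  x1, x2, s1, s2, s3, s4, s5 ≥ 0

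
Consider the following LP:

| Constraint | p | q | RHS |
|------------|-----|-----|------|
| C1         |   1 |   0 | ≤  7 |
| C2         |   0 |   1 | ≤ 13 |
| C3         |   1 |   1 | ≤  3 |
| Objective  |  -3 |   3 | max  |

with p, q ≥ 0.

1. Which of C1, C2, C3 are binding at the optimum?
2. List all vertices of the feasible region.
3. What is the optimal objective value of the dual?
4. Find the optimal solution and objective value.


1. C3
2. (0, 0), (3, 0), (0, 3)
3. 9
4. p = 0, q = 3, z = 9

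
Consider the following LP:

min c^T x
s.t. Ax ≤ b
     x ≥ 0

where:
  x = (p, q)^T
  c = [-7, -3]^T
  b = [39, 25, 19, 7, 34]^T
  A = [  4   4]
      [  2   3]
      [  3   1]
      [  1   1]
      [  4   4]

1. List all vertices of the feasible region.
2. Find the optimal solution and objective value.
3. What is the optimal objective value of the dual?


1. (0, 0), (6.333, 0), (6, 1), (0, 7)
2. p = 6, q = 1, z = -45
3. -45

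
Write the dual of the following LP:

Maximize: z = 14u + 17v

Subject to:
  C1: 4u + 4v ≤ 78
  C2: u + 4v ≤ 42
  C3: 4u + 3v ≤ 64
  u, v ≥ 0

Primal max cᵀx s.t. Ax ≤ b, x ≥ 0  →  Dual min bᵀy s.t. Aᵀy ≥ c, y ≥ 0.

Minimize: z = 78y1 + 42y2 + 64y3

Subject to:
  4y1 + y2 + 4y3 ≥ 14
  4y1 + 4y2 + 3y3 ≥ 17
  y1, y2, y3 ≥ 0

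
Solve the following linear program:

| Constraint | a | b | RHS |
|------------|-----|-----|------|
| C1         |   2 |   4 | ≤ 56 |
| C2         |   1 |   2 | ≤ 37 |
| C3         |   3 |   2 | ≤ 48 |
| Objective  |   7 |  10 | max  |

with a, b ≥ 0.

Evaluate the objective at each vertex of the feasible region:
  z(0, 0) = 0
  z(16, 0) = 112
  z(10, 9) = 160  ←
  z(0, 14) = 140
The maximum is at a = 10, b = 9.

a = 10, b = 9, z = 160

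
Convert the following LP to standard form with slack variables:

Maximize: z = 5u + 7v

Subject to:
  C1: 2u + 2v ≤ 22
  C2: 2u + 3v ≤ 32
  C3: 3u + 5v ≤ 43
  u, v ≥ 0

max z = 5u + 7v

s.t.
  2u + 2v + s1 = 22
  2u + 3v + s2 = 32
  3u + 5v + s3 = 43
  u, v, s1, s2, s3 ≥ 0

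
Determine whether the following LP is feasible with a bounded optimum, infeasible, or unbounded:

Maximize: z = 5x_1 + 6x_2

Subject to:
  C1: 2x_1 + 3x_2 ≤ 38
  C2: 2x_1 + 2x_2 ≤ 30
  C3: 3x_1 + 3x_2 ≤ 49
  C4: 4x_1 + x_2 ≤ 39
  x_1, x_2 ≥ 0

Feasible with a bounded optimal solution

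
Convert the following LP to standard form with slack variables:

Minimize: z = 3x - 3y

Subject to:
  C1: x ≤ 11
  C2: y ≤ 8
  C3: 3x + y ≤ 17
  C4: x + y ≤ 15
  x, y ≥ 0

min z = 3x - 3y

s.t.
  x + s1 = 11
  y + s2 = 8
  3x + y + s3 = 17
  x + y + s4 = 15
  x, y, s1, s2, s3, s4 ≥ 0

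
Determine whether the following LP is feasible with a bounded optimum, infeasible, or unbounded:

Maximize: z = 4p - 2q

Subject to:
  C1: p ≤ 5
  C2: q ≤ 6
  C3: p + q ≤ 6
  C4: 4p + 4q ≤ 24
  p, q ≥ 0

Feasible with a bounded optimal solution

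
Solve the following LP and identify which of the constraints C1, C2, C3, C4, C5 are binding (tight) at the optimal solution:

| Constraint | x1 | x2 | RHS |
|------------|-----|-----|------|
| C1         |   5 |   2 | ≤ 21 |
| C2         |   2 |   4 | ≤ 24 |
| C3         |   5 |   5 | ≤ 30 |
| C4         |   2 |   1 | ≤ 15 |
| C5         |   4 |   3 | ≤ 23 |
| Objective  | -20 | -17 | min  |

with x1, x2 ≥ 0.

At x1 = 3, x2 = 3, compute slack b - a·x for each constraint:
  C1: 21 − 21 = 0  (binding)
  C2: 24 − 18 = 6  (slack)
  C3: 30 − 30 = 0  (binding)
  C4: 15 − 9 = 6  (slack)
  C5: 23 − 21 = 2  (slack)

Optimal: x1 = 3, x2 = 3
Binding: C1, C3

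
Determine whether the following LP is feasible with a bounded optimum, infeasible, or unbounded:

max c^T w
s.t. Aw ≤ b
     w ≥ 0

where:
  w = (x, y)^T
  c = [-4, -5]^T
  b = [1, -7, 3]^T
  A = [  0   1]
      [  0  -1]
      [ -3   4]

Infeasible (no feasible solution exists)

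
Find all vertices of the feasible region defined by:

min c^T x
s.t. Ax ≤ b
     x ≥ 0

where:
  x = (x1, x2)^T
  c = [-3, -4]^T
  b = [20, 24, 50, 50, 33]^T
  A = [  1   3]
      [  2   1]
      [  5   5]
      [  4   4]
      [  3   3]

(0, 0), (10, 0), (5, 5), (0, 6.667)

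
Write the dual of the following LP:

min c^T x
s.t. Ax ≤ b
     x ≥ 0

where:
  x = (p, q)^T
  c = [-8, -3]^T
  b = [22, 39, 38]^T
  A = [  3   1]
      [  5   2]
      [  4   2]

Primal min cᵀx s.t. Ax ≤ b, x ≥ 0  →  Dual max −bᵀy s.t. Aᵀy ≥ −c, y ≥ 0.

Maximize: z = -22y1 - 39y2 - 38y3

Subject to:
  3y1 + 5y2 + 4y3 ≥ 8
  y1 + 2y2 + 2y3 ≥ 3
  y1, y2, y3 ≥ 0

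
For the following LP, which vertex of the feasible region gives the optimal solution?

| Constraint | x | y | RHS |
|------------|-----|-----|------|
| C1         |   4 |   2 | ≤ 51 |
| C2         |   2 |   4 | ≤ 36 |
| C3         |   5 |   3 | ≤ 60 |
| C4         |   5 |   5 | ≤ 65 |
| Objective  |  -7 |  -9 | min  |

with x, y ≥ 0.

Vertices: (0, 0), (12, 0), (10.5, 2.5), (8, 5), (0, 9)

Evaluate the objective at each vertex of the feasible region:
  z(0, 0) = 0
  z(12, 0) = -84
  z(10.5, 2.5) = -96
  z(8, 5) = -101  ←
  z(0, 9) = -81
The minimum is at x = 8, y = 5.

(8, 5)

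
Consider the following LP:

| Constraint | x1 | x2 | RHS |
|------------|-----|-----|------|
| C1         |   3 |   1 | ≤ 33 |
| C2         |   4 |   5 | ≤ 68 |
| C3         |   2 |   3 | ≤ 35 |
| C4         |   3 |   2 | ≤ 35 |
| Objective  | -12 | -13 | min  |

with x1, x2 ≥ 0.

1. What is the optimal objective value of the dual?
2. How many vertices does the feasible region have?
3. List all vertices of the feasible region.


1. -175
2. 5
3. (0, 0), (11, 0), (10.33, 2), (7, 7), (0, 11.67)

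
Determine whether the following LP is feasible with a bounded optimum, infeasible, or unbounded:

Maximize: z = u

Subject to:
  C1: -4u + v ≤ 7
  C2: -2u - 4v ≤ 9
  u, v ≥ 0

Unbounded (objective can increase without bound)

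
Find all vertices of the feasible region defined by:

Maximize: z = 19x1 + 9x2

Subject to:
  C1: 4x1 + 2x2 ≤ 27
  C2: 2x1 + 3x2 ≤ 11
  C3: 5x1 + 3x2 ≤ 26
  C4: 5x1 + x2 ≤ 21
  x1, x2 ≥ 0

(0, 0), (4.2, 0), (4, 1), (0, 3.667)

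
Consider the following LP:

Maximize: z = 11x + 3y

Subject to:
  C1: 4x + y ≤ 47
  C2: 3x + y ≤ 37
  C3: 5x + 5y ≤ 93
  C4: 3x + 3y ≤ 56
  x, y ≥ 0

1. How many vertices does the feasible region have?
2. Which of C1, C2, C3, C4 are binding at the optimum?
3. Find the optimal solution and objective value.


1. 5
2. C1, C2
3. x = 10, y = 7, z = 131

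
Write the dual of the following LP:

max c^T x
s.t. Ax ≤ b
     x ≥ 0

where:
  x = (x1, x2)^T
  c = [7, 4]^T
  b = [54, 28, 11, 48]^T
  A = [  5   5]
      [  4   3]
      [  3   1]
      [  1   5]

Primal max cᵀx s.t. Ax ≤ b, x ≥ 0  →  Dual min bᵀy s.t. Aᵀy ≥ c, y ≥ 0.

Minimize: z = 54y1 + 28y2 + 11y3 + 48y4

Subject to:
  5y1 + 4y2 + 3y3 + y4 ≥ 7
  5y1 + 3y2 + y3 + 5y4 ≥ 4
  y1, y2, y3, y4 ≥ 0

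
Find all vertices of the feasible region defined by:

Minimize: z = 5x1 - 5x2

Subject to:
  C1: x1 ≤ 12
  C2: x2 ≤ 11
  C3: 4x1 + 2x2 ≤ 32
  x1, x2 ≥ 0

(0, 0), (8, 0), (2.5, 11), (0, 11)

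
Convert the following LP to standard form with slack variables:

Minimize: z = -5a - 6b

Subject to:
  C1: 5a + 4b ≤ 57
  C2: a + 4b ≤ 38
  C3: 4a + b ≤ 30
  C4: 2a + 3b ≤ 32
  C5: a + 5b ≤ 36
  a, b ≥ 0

min z = -5a - 6b

s.t.
  5a + 4b + s1 = 57
  a + 4b + s2 = 38
  4a + b + s3 = 30
  2a + 3b + s4 = 32
  a + 5b + s5 = 36
  a, b, s1, s2, s3, s4, s5 ≥ 0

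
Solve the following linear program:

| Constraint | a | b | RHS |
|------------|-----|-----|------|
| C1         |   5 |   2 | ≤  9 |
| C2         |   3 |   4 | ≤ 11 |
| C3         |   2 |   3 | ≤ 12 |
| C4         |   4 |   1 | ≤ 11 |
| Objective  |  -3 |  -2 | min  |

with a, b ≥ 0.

Evaluate the objective at each vertex of the feasible region:
  z(0, 0) = 0
  z(1.8, 0) = -5.4
  z(1, 2) = -7  ←
  z(0, 2.75) = -5.5
The minimum is at a = 1, b = 2.

a = 1, b = 2, z = -7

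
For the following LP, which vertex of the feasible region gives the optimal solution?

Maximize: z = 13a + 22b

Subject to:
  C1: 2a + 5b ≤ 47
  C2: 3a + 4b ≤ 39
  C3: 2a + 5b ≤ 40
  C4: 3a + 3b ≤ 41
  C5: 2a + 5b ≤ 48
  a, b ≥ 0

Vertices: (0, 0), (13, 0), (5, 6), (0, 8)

Evaluate the objective at each vertex of the feasible region:
  z(0, 0) = 0
  z(13, 0) = 169
  z(5, 6) = 197  ←
  z(0, 8) = 176
The maximum is at a = 5, b = 6.

(5, 6)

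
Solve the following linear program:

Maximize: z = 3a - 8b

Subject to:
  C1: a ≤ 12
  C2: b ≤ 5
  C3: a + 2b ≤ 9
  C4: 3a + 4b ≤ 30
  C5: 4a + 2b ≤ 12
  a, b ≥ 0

Evaluate the objective at each vertex of the feasible region:
  z(0, 0) = 0
  z(3, 0) = 9  ←
  z(1, 4) = -29
  z(0, 4.5) = -36
The maximum is at a = 3, b = 0.

a = 3, b = 0, z = 9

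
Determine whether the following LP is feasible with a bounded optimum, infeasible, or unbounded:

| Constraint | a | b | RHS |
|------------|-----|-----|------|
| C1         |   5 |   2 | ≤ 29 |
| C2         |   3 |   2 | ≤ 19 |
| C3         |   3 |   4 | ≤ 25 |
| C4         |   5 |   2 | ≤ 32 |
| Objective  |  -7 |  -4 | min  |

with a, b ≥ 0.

Feasible with a bounded optimal solution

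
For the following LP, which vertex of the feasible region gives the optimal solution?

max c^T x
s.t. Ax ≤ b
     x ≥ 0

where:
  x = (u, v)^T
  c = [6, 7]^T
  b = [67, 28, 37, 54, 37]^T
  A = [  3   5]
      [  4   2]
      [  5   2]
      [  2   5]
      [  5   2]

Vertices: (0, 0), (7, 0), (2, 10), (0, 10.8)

Evaluate the objective at each vertex of the feasible region:
  z(0, 0) = 0
  z(7, 0) = 42
  z(2, 10) = 82  ←
  z(0, 10.8) = 75.6
The maximum is at u = 2, v = 10.

(2, 10)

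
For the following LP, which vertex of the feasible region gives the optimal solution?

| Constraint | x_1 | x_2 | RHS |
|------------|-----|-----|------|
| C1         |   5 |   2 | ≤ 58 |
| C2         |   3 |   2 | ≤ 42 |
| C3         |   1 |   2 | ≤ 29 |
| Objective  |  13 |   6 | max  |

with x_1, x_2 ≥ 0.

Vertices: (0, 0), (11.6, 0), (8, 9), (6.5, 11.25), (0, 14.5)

Evaluate the objective at each vertex of the feasible region:
  z(0, 0) = 0
  z(11.6, 0) = 150.8
  z(8, 9) = 158  ←
  z(6.5, 11.25) = 152
  z(0, 14.5) = 87
The maximum is at x_1 = 8, x_2 = 9.

(8, 9)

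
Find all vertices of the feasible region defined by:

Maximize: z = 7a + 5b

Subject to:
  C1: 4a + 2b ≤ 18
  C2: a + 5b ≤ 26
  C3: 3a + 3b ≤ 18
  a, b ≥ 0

(0, 0), (4.5, 0), (3, 3), (1, 5), (0, 5.2)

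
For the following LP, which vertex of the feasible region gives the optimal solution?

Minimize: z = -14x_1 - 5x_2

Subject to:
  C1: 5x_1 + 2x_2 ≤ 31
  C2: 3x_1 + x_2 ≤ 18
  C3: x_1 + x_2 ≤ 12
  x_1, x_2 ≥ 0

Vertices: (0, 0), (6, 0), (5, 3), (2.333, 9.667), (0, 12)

Evaluate the objective at each vertex of the feasible region:
  z(0, 0) = 0
  z(6, 0) = -84
  z(5, 3) = -85  ←
  z(2.333, 9.667) = -81
  z(0, 12) = -60
The minimum is at x_1 = 5, x_2 = 3.

(5, 3)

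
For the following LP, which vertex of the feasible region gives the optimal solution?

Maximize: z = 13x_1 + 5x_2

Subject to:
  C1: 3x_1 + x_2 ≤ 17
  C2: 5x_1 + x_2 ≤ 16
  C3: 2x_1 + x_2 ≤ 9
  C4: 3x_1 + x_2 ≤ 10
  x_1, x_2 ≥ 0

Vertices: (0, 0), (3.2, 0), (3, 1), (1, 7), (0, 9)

Evaluate the objective at each vertex of the feasible region:
  z(0, 0) = 0
  z(3.2, 0) = 41.6
  z(3, 1) = 44
  z(1, 7) = 48  ←
  z(0, 9) = 45
The maximum is at x_1 = 1, x_2 = 7.

(1, 7)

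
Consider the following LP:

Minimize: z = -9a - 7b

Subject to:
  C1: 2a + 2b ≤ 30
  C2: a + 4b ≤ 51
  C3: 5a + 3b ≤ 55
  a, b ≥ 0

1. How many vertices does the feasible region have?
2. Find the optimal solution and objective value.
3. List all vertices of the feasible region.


1. 5
2. a = 5, b = 10, z = -115
3. (0, 0), (11, 0), (5, 10), (3, 12), (0, 12.75)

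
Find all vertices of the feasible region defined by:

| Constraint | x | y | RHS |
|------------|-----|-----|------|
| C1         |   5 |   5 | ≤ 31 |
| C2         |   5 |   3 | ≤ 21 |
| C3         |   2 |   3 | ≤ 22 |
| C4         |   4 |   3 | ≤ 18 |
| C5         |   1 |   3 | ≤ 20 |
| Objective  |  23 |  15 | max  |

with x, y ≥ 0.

(0, 0), (4.2, 0), (3, 2), (0, 6)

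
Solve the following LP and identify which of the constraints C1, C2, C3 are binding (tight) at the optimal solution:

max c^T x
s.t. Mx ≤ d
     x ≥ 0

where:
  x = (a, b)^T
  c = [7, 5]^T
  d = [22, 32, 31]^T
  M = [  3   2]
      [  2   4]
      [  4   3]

At a = 4, b = 5, compute slack b - a·x for each constraint:
  C1: 22 − 22 = 0  (binding)
  C2: 32 − 28 = 4  (slack)
  C3: 31 − 31 = 0  (binding)

Optimal: a = 4, b = 5
Binding: C1, C3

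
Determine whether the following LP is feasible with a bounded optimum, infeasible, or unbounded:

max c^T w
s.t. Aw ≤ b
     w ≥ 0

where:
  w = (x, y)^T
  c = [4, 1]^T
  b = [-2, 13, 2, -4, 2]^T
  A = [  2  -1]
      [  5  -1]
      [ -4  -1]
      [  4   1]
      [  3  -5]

Infeasible (no feasible solution exists)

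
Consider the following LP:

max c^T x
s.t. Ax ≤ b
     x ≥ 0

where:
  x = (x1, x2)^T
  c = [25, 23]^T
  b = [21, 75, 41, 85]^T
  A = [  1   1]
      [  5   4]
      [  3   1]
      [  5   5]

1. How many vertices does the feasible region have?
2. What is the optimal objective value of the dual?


1. 5
2. 405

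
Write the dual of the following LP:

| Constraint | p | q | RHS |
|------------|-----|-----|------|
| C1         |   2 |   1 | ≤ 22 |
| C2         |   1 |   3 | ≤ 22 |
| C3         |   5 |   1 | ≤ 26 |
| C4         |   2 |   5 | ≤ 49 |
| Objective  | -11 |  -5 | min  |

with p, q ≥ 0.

Primal min cᵀx s.t. Ax ≤ b, x ≥ 0  →  Dual max −bᵀy s.t. Aᵀy ≥ −c, y ≥ 0.

Maximize: z = -22y1 - 22y2 - 26y3 - 49y4

Subject to:
  2y1 + y2 + 5y3 + 2y4 ≥ 11
  y1 + 3y2 + y3 + 5y4 ≥ 5
  y1, y2, y3, y4 ≥ 0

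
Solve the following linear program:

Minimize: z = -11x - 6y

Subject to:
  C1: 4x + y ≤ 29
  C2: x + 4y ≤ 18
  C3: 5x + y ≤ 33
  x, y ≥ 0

Evaluate the objective at each vertex of the feasible region:
  z(0, 0) = 0
  z(6.6, 0) = -72.6
  z(6, 3) = -84  ←
  z(0, 4.5) = -27
The minimum is at x = 6, y = 3.

x = 6, y = 3, z = -84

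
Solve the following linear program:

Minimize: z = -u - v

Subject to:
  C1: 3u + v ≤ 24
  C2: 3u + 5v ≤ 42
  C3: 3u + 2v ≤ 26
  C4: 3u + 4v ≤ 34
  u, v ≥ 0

Evaluate the objective at each vertex of the feasible region:
  z(0, 0) = 0
  z(8, 0) = -8
  z(7.333, 2) = -9.333
  z(6, 4) = -10  ←
  z(0.6667, 8) = -8.667
  z(0, 8.4) = -8.4
The minimum is at u = 6, v = 4.

u = 6, v = 4, z = -10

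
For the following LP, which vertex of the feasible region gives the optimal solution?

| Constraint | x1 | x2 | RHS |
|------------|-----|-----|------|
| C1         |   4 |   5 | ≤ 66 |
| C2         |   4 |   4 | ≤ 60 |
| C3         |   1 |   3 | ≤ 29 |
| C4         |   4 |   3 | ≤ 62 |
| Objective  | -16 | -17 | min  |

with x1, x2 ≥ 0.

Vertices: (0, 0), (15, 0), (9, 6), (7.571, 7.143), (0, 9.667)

Evaluate the objective at each vertex of the feasible region:
  z(0, 0) = 0
  z(15, 0) = -240
  z(9, 6) = -246  ←
  z(7.571, 7.143) = -242.6
  z(0, 9.667) = -164.3
The minimum is at x1 = 9, x2 = 6.

(9, 6)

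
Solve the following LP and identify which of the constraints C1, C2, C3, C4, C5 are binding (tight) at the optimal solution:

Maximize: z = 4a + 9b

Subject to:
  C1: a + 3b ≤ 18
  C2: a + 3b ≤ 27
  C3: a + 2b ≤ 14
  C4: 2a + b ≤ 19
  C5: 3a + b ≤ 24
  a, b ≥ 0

At a = 6, b = 4, compute slack b - a·x for each constraint:
  C1: 18 − 18 = 0  (binding)
  C2: 27 − 18 = 9  (slack)
  C3: 14 − 14 = 0  (binding)
  C4: 19 − 16 = 3  (slack)
  C5: 24 − 22 = 2  (slack)

Optimal: a = 6, b = 4
Binding: C1, C3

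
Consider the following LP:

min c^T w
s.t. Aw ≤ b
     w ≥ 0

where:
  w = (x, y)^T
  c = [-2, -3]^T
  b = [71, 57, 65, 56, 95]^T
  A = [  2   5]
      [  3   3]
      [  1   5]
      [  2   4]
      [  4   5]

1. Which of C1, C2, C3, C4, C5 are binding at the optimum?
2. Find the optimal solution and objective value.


1. C2, C4
2. x = 10, y = 9, z = -47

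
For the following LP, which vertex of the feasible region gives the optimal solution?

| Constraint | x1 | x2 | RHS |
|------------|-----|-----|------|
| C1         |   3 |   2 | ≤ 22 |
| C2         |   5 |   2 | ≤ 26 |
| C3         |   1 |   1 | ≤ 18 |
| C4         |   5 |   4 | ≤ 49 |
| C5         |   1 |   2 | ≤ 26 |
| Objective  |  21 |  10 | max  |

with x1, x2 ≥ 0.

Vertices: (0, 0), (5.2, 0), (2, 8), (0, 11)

Evaluate the objective at each vertex of the feasible region:
  z(0, 0) = 0
  z(5.2, 0) = 109.2
  z(2, 8) = 122  ←
  z(0, 11) = 110
The maximum is at x1 = 2, x2 = 8.

(2, 8)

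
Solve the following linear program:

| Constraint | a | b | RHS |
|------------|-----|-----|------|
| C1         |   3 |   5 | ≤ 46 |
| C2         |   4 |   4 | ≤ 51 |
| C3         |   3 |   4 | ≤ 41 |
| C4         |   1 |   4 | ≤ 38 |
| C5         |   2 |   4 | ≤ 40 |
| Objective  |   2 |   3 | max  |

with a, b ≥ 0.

Evaluate the objective at each vertex of the feasible region:
  z(0, 0) = 0
  z(12.75, 0) = 25.5
  z(10, 2.75) = 28.25
  z(7, 5) = 29  ←
  z(0, 9.2) = 27.6
The maximum is at a = 7, b = 5.

a = 7, b = 5, z = 29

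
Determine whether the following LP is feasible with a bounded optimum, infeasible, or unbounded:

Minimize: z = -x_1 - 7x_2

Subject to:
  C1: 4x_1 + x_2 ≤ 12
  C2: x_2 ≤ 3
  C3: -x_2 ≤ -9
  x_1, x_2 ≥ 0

Infeasible (no feasible solution exists)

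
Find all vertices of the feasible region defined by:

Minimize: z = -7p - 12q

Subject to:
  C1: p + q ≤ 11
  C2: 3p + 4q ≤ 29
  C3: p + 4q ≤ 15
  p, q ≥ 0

(0, 0), (9.667, 0), (7, 2), (0, 3.75)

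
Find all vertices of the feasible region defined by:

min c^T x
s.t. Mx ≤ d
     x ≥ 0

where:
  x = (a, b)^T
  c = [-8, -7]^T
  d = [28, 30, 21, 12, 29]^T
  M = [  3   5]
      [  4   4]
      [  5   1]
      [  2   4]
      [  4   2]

(0, 0), (4.2, 0), (4, 1), (0, 3)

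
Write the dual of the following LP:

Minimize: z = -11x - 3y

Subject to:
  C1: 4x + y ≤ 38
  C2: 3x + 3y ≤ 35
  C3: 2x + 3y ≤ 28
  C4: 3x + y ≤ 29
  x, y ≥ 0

Primal min cᵀx s.t. Ax ≤ b, x ≥ 0  →  Dual max −bᵀy s.t. Aᵀy ≥ −c, y ≥ 0.

Maximize: z = -38y1 - 35y2 - 28y3 - 29y4

Subject to:
  4y1 + 3y2 + 2y3 + 3y4 ≥ 11
  y1 + 3y2 + 3y3 + y4 ≥ 3
  y1, y2, y3, y4 ≥ 0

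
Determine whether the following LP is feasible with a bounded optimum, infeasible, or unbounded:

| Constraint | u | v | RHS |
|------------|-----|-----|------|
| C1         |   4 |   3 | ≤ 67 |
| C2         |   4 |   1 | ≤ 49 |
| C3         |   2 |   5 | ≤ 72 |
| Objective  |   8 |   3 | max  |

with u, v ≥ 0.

Feasible with a bounded optimal solution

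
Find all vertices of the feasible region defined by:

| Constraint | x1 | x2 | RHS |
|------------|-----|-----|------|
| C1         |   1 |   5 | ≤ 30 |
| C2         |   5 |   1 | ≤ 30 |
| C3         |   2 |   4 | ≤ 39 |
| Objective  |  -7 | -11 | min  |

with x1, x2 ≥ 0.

(0, 0), (6, 0), (5, 5), (0, 6)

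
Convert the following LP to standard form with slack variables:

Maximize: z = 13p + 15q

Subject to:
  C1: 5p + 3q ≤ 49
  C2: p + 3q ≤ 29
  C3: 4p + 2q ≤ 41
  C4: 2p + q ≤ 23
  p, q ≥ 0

max z = 13p + 15q

s.t.
  5p + 3q + s1 = 49
  p + 3q + s2 = 29
  4p + 2q + s3 = 41
  2p + q + s4 = 23
  p, q, s1, s2, s3, s4 ≥ 0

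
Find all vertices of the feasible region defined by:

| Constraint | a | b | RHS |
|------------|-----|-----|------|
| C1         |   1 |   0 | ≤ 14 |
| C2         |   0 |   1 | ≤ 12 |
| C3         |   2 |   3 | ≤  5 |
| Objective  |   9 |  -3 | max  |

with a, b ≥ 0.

(0, 0), (2.5, 0), (0, 1.667)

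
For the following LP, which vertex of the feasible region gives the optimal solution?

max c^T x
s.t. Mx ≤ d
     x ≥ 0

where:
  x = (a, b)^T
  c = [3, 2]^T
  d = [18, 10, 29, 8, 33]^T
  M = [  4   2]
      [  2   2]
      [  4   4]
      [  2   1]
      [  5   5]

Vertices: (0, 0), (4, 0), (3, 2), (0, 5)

Evaluate the objective at each vertex of the feasible region:
  z(0, 0) = 0
  z(4, 0) = 12
  z(3, 2) = 13  ←
  z(0, 5) = 10
The maximum is at a = 3, b = 2.

(3, 2)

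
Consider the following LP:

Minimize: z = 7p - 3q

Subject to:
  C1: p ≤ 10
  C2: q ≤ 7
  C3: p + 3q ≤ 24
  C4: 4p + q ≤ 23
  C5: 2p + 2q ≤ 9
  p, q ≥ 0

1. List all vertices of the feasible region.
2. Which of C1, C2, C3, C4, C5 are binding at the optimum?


1. (0, 0), (4.5, 0), (0, 4.5)
2. C5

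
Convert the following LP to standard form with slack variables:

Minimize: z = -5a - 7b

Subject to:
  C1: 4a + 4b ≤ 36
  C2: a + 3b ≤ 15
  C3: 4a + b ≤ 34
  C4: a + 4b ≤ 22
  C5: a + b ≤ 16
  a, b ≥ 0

min z = -5a - 7b

s.t.
  4a + 4b + s1 = 36
  a + 3b + s2 = 15
  4a + b + s3 = 34
  a + 4b + s4 = 22
  a + b + s5 = 16
  a, b, s1, s2, s3, s4, s5 ≥ 0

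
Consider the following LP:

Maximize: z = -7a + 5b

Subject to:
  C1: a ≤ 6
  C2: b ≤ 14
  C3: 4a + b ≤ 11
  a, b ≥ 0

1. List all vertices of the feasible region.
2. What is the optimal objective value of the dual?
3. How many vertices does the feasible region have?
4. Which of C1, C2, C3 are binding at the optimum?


1. (0, 0), (2.75, 0), (0, 11)
2. 55
3. 3
4. C3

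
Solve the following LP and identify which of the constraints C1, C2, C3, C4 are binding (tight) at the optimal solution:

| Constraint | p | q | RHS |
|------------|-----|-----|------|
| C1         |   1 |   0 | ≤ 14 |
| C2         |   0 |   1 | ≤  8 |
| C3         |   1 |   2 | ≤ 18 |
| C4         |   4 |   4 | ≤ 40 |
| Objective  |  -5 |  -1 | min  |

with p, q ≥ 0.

At p = 10, q = 0, compute slack b - a·x for each constraint:
  C1: 14 − 10 = 4  (slack)
  C2: 8 − 0 = 8  (slack)
  C3: 18 − 10 = 8  (slack)
  C4: 40 − 40 = 0  (binding)

Optimal: p = 10, q = 0
Binding: C4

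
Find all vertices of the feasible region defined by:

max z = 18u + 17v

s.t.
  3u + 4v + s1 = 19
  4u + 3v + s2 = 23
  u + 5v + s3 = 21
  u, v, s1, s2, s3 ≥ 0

(0, 0), (5.75, 0), (5, 1), (1, 4), (0, 4.2)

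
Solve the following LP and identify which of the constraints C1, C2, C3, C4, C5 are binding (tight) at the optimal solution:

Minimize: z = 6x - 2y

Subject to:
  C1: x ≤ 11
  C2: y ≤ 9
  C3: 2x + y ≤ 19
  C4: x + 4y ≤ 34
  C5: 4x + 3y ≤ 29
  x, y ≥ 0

At x = 0, y = 8.5, compute slack b - a·x for each constraint:
  C1: 11 − 0 = 11  (slack)
  C2: 9 − 8.5 = 0.5  (slack)
  C3: 19 − 8.5 = 10.5  (slack)
  C4: 34 − 34 = 0  (binding)
  C5: 29 − 25.5 = 3.5  (slack)

Optimal: x = 0, y = 8.5
Binding: C4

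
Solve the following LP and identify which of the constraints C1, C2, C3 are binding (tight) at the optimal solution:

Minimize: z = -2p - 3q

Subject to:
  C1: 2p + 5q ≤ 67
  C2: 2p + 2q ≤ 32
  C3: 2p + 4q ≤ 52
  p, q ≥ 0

At p = 6, q = 10, compute slack b - a·x for each constraint:
  C1: 67 − 62 = 5  (slack)
  C2: 32 − 32 = 0  (binding)
  C3: 52 − 52 = 0  (binding)

Optimal: p = 6, q = 10
Binding: C2, C3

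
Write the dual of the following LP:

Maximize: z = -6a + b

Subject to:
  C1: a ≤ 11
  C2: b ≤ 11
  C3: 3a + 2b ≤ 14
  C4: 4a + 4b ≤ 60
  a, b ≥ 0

Primal max cᵀx s.t. Ax ≤ b, x ≥ 0  →  Dual min bᵀy s.t. Aᵀy ≥ c, y ≥ 0.

Minimize: z = 11y1 + 11y2 + 14y3 + 60y4

Subject to:
  y1 + 3y3 + 4y4 ≥ -6
  y2 + 2y3 + 4y4 ≥ 1
  y1, y2, y3, y4 ≥ 0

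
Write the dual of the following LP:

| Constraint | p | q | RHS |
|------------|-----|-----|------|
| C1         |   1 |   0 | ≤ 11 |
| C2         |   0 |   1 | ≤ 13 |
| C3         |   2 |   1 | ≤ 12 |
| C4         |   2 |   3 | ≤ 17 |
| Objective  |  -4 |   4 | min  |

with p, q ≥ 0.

Primal min cᵀx s.t. Ax ≤ b, x ≥ 0  →  Dual max −bᵀy s.t. Aᵀy ≥ −c, y ≥ 0.

Maximize: z = -11y1 - 13y2 - 12y3 - 17y4

Subject to:
  y1 + 2y3 + 2y4 ≥ 4
  y2 + y3 + 3y4 ≥ -4
  y1, y2, y3, y4 ≥ 0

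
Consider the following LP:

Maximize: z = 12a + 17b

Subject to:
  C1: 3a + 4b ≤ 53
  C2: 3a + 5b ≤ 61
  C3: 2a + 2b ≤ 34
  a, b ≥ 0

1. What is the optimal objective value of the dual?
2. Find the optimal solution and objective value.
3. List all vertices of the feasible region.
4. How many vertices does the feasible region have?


1. 220
2. a = 7, b = 8, z = 220
3. (0, 0), (17, 0), (15, 2), (7, 8), (0, 12.2)
4. 5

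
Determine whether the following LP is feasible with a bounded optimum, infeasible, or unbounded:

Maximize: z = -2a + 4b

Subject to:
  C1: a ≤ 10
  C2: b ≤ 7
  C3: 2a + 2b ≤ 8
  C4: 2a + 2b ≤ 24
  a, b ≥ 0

Feasible with a bounded optimal solution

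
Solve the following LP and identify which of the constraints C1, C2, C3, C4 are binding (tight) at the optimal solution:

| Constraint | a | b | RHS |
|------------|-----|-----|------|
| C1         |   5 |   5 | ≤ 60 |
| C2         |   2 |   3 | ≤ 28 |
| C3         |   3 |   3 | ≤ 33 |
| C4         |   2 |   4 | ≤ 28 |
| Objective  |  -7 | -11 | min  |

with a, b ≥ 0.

At a = 8, b = 3, compute slack b - a·x for each constraint:
  C1: 60 − 55 = 5  (slack)
  C2: 28 − 25 = 3  (slack)
  C3: 33 − 33 = 0  (binding)
  C4: 28 − 28 = 0  (binding)

Optimal: a = 8, b = 3
Binding: C3, C4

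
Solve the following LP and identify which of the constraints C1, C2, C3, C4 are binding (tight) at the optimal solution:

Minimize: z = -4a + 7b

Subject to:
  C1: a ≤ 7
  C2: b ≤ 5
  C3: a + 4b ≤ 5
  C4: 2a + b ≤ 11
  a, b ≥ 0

At a = 5, b = 0, compute slack b - a·x for each constraint:
  C1: 7 − 5 = 2  (slack)
  C2: 5 − 0 = 5  (slack)
  C3: 5 − 5 = 0  (binding)
  C4: 11 − 10 = 1  (slack)

Optimal: a = 5, b = 0
Binding: C3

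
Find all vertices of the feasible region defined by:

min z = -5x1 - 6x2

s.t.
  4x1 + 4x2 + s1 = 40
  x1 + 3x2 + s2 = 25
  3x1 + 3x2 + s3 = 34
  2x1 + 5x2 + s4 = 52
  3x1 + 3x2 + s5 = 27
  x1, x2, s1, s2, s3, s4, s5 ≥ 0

(0, 0), (9, 0), (1, 8), (0, 8.333)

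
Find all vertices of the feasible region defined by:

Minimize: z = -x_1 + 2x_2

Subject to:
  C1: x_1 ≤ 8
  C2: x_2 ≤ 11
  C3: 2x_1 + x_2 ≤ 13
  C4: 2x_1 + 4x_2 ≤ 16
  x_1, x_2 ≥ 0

(0, 0), (6.5, 0), (6, 1), (0, 4)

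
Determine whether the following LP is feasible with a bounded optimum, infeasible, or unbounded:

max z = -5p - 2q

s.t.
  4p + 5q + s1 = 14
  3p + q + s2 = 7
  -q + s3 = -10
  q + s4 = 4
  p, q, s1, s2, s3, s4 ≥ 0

Infeasible (no feasible solution exists)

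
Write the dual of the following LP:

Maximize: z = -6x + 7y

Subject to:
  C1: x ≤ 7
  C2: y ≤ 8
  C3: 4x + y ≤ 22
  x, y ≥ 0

Primal max cᵀx s.t. Ax ≤ b, x ≥ 0  →  Dual min bᵀy s.t. Aᵀy ≥ c, y ≥ 0.

Minimize: z = 7y1 + 8y2 + 22y3

Subject to:
  y1 + 4y3 ≥ -6
  y2 + y3 ≥ 7
  y1, y2, y3 ≥ 0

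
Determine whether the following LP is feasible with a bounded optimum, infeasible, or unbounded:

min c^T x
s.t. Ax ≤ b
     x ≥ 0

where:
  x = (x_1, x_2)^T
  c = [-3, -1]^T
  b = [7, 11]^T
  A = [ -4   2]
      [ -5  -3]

Unbounded (objective can decrease without bound)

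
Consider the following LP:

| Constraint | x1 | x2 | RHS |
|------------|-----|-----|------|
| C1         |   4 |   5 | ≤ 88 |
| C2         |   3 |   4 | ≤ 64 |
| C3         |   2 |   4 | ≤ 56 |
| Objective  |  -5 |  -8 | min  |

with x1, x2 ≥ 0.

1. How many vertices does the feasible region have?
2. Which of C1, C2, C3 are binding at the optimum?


1. 4
2. C2, C3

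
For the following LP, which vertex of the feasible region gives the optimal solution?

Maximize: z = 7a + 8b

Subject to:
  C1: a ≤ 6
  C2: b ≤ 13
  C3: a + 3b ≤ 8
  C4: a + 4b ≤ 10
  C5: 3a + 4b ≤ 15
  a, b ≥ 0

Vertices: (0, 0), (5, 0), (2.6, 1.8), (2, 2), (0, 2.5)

Evaluate the objective at each vertex of the feasible region:
  z(0, 0) = 0
  z(5, 0) = 35  ←
  z(2.6, 1.8) = 32.6
  z(2, 2) = 30
  z(0, 2.5) = 20
The maximum is at a = 5, b = 0.

(5, 0)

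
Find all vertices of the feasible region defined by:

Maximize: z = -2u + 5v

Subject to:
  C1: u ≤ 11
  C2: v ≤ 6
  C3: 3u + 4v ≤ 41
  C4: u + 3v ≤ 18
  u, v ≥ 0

(0, 0), (11, 0), (11, 2), (10.2, 2.6), (0, 6)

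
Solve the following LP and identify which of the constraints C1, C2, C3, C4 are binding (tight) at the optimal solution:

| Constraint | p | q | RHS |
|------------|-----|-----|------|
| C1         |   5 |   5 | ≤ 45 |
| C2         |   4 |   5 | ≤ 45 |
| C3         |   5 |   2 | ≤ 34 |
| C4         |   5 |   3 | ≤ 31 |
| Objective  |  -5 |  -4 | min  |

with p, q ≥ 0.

At p = 2, q = 7, compute slack b - a·x for each constraint:
  C1: 45 − 45 = 0  (binding)
  C2: 45 − 43 = 2  (slack)
  C3: 34 − 24 = 10  (slack)
  C4: 31 − 31 = 0  (binding)

Optimal: p = 2, q = 7
Binding: C1, C4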